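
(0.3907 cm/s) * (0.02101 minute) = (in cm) 0.4925. Check: 1 cm/s = 0.01 m/s, so 0.3907 cm/s = 0.3907 * 0.01 = 0.003907 m/s. 1 minute = 60 s, so 0.02101 minute = 0.02101 * 60 = 1.2606 s. Combine: 0.003907 m/s * 1.2606 s = 0.0049251642 m. 1 cm = 0.01 m, so 0.0049251642 m = 0.0049251642 / 0.01 = 0.49251642 cm ≈ 0.4925 cm (4 s.f.).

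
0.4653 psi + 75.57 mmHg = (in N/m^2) 1 psi = 6894.7573 Pa, so 0.4653 psi = 0.4653 * 6894.7573 = 3208.1306 Pa. 1 mmHg = 133.32237 Pa, so 75.57 mmHg = 75.57 * 133.32237 = 10075.171 Pa. Sum: 3208.1306 + 10075.171 = 13283.302 Pa. 13283.302 Pa = 13283.302 N/m^2 ≈ 1.328e+04 N/m^2 (4 s.f.). Final answer: 1.328e+04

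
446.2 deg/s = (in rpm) 1 deg/s = 0.017453293 rad/s, so 446.2 deg/s = 446.2 * 0.017453293 = 7.7876591 rad/s. 1 rpm = 0.10471976 rad/s, so 7.7876591 rad/s = 7.7876591 / 0.10471976 = 74.366667 rpm ≈ 74.37 rpm (4 s.f.). Final answer: 74.37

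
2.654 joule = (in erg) 2.654 joule = 2.654 J. 1 erg = 1e-07 J, so 2.654 J = 2.654 / 1e-07 = 26540000 erg ≈ 2.654e+07 erg (4 s.f.). Final answer: 2.654e+07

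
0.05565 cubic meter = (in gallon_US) 14.7. Check: 0.05565 cubic meter = 0.05565 m^3. 1 gallon_US = 0.0037854118 m^3, so 0.05565 m^3 = 0.05565 / 0.0037854118 = 14.701175 gallon_US ≈ 14.7 gallon_US (4 s.f.).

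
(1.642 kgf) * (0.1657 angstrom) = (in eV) 1 kgf = 9.80665 N, so 1.642 kgf = 1.642 * 9.80665 = 16.102519 N. 1 angstrom = 1e-10 m, so 0.1657 angstrom = 0.1657 * 1e-10 = 1.657e-11 m. Combine: 16.102519 N * 1.657e-11 m = 2.6681874e-10 J. 1 eV = 1.6021766e-19 J, so 2.6681874e-10 J = 2.6681874e-10 / 1.6021766e-19 = 1.6653516e+09 eV ≈ 1.665e+09 eV (4 s.f.). Final answer: 1.665e+09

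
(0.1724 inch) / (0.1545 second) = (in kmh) 0.102. Check: 1 inch = 0.0254 m, so 0.1724 inch = 0.1724 * 0.0254 = 0.00437896 m. 0.1545 second = 0.1545 s. Combine: 0.00437896 m / 0.1545 s = 0.028342783 m/s. 1 kmh = 0.27777778 m/s, so 0.028342783 m/s = 0.028342783 / 0.27777778 = 0.10203402 kmh ≈ 0.102 kmh (4 s.f.).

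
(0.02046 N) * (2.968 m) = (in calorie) 0.02046 N is already in N. 2.968 m is already in m. Combine: 0.02046 N * 2.968 m = 0.06072528 J. 1 calorie = 4.184 J, so 0.06072528 J = 0.06072528 / 4.184 = 0.01451369 calorie ≈ 0.01451 calorie (4 s.f.). Final answer: 0.01451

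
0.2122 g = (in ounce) 0.007485. Check: 1 g = 0.001 kg, so 0.2122 g = 0.2122 * 0.001 = 0.0002122 kg. 1 ounce = 0.028349523 kg, so 0.0002122 kg = 0.0002122 / 0.028349523 = 0.0074851347 ounce ≈ 0.007485 ounce (4 s.f.).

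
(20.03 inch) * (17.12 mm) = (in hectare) 8.71e-07. Check: 1 inch = 0.0254 m, so 20.03 inch = 20.03 * 0.0254 = 0.508762 m. 1 mm = 0.001 m, so 17.12 mm = 17.12 * 0.001 = 0.01712 m. Combine: 0.508762 m * 0.01712 m = 0.0087100054 m^2. 1 hectare = 10000 m^2, so 0.0087100054 m^2 = 0.0087100054 / 10000 = 8.7100054e-07 hectare ≈ 8.71e-07 hectare (4 s.f.).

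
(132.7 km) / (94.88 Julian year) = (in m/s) 1 km = 1000 m, so 132.7 km = 132.7 * 1000 = 132700 m. 1 Julian year = 31557600 s, so 94.88 Julian year = 94.88 * 31557600 = 2.9941851e+09 s. Combine: 132700 m / 2.9941851e+09 s = 4.4319237e-05 m/s. Result: 4.4319237e-05 m/s ≈ 4.432e-05 m/s (4 s.f.). Final answer: 4.432e-05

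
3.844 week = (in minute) 1 week = 604800 s, so 3.844 week = 3.844 * 604800 = 2324851.2 s. 1 minute = 60 s, so 2324851.2 s = 2324851.2 / 60 = 38747.52 minute ≈ 3.875e+04 minute (4 s.f.). Final answer: 3.875e+04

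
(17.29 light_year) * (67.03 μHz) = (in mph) 1 light_year = 9.4607305e+15 m, so 17.29 light_year = 17.29 * 9.4607305e+15 = 1.6357603e+17 m. 1 μHz = 1e-06 Hz, so 67.03 μHz = 67.03 * 1e-06 = 6.703e-05 Hz. Combine: 1.6357603e+17 m * 6.703e-05 Hz = 1.0964501e+13 m/s. 1 mph = 0.44704 m/s, so 1.0964501e+13 m/s = 1.0964501e+13 / 0.44704 = 2.4526891e+13 mph ≈ 2.453e+13 mph (4 s.f.). Final answer: 2.453e+13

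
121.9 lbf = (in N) 1 lbf = 4.4482216 N, so 121.9 lbf = 121.9 * 4.4482216 = 542.23821 N. Result: 542.23821 N ≈ 542.2 N (4 s.f.). Final answer: 542.2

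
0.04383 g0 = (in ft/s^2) 1.41. Check: 1 g0 = 9.80665 m/s^2, so 0.04383 g0 = 0.04383 * 9.80665 = 0.42982547 m/s^2. 1 ft/s^2 = 0.3048 m/s^2, so 0.42982547 m/s^2 = 0.42982547 / 0.3048 = 1.4101885 ft/s^2 ≈ 1.41 ft/s^2 (4 s.f.).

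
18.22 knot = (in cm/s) 1 knot = 0.51444444 m/s, so 18.22 knot = 18.22 * 0.51444444 = 9.3731778 m/s. 1 cm/s = 0.01 m/s, so 9.3731778 m/s = 9.3731778 / 0.01 = 937.31778 cm/s ≈ 937.3 cm/s (4 s.f.). Final answer: 937.3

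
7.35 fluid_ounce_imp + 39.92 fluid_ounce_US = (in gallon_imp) 1 fluid_ounce_imp = 2.8413063e-05 m^3, so 7.35 fluid_ounce_imp = 7.35 * 2.8413063e-05 = 0.00020883601 m^3. 1 fluid_ounce_US = 2.957353e-05 m^3, so 39.92 fluid_ounce_US = 39.92 * 2.957353e-05 = 0.0011805753 m^3. Sum: 0.00020883601 + 0.0011805753 = 0.0013894113 m^3. 1 gallon_imp = 0.00454609 m^3, so 0.0013894113 m^3 = 0.0013894113 / 0.00454609 = 0.30562776 gallon_imp ≈ 0.3056 gallon_imp (4 s.f.). Final answer: 0.3056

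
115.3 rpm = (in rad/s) 1 rpm = 0.10471976 rad/s, so 115.3 rpm = 115.3 * 0.10471976 = 12.074188 rad/s. Result: 12.074188 rad/s ≈ 12.07 rad/s (4 s.f.). Final answer: 12.07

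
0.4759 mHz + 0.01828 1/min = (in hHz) 7.806e-06. Check: 1 mHz = 0.001 Hz, so 0.4759 mHz = 0.4759 * 0.001 = 0.0004759 Hz. 1 1/min = 0.016666667 Hz, so 0.01828 1/min = 0.01828 * 0.016666667 = 0.00030466667 Hz. Sum: 0.0004759 + 0.00030466667 = 0.00078056667 Hz. 1 hHz = 100 Hz, so 0.00078056667 Hz = 0.00078056667 / 100 = 7.8056667e-06 hHz ≈ 7.806e-06 hHz (4 s.f.).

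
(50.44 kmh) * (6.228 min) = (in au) 1 kmh = 0.27777778 m/s, so 50.44 kmh = 50.44 * 0.27777778 = 14.011111 m/s. 1 min = 60 s, so 6.228 min = 6.228 * 60 = 373.68 s. Combine: 14.011111 m/s * 373.68 s = 5235.672 m. 1 au = 1.4959787e+11 m, so 5235.672 m = 5235.672 / 1.4959787e+11 = 3.4998306e-08 au ≈ 3.5e-08 au (4 s.f.). Final answer: 3.5e-08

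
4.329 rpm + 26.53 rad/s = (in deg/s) 1 rpm = 0.10471976 rad/s, so 4.329 rpm = 4.329 * 0.10471976 = 0.45333182 rad/s. 26.53 rad/s is already in rad/s. Sum: 0.45333182 + 26.53 = 26.983332 rad/s. 1 deg/s = 0.017453293 rad/s, so 26.983332 rad/s = 26.983332 / 0.017453293 = 1546.031 deg/s ≈ 1546 deg/s (4 s.f.). Final answer: 1546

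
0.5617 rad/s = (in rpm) 1 rpm = 0.10471976 rad/s, so 0.5617 rad/s = 0.5617 / 0.10471976 = 5.3638399 rpm ≈ 5.364 rpm (4 s.f.). Final answer: 5.364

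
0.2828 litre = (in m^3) 1 litre = 0.001 m^3, so 0.2828 litre = 0.2828 * 0.001 = 0.0002828 m^3. Result: 0.0002828 m^3. Final answer: 0.0002828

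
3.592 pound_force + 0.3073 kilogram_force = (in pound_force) 1 pound_force = 4.4482216 N, so 3.592 pound_force = 3.592 * 4.4482216 = 15.978012 N. 1 kilogram_force = 9.80665 N, so 0.3073 kilogram_force = 0.3073 * 9.80665 = 3.0135835 N. Sum: 15.978012 + 3.0135835 = 18.991596 N. 1 pound_force = 4.4482216 N, so 18.991596 N = 18.991596 / 4.4482216 = 4.2694805 pound_force ≈ 4.269 pound_force (4 s.f.). Final answer: 4.269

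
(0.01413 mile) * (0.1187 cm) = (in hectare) 1 mile = 1609.344 m, so 0.01413 mile = 0.01413 * 1609.344 = 22.740031 m. 1 cm = 0.01 m, so 0.1187 cm = 0.1187 * 0.01 = 0.001187 m. Combine: 22.740031 m * 0.001187 m = 0.026992416 m^2. 1 hectare = 10000 m^2, so 0.026992416 m^2 = 0.026992416 / 10000 = 2.6992416e-06 hectare ≈ 2.699e-06 hectare (4 s.f.). Final answer: 2.699e-06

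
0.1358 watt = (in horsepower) 0.0001821. Check: 0.1358 watt = 0.1358 W. 1 horsepower = 745.69987 W, so 0.1358 W = 0.1358 / 745.69987 = 0.0001821108 horsepower ≈ 0.0001821 horsepower (4 s.f.).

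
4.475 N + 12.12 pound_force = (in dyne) 5.839e+06. Check: 4.475 N is already in N. 1 pound_force = 4.4482216 N, so 12.12 pound_force = 12.12 * 4.4482216 = 53.912446 N. Sum: 4.475 + 53.912446 = 58.387446 N. 1 dyne = 1e-05 N, so 58.387446 N = 58.387446 / 1e-05 = 5838744.6 dyne ≈ 5.839e+06 dyne (4 s.f.).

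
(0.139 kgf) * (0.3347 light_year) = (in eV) 1 kgf = 9.80665 N, so 0.139 kgf = 0.139 * 9.80665 = 1.3631244 N. 1 light_year = 9.4607305e+15 m, so 0.3347 light_year = 0.3347 * 9.4607305e+15 = 3.1665065e+15 m. Combine: 1.3631244 N * 3.1665065e+15 m = 4.3163421e+15 J. 1 eV = 1.6021766e-19 J, so 4.3163421e+15 J = 4.3163421e+15 / 1.6021766e-19 = 2.6940488e+34 eV ≈ 2.694e+34 eV (4 s.f.). Final answer: 2.694e+34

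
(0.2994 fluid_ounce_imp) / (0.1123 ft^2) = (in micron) 815.4. Check: 1 fluid_ounce_imp = 2.8413063e-05 m^3, so 0.2994 fluid_ounce_imp = 0.2994 * 2.8413063e-05 = 8.5068709e-06 m^3. 1 ft^2 = 0.09290304 m^2, so 0.1123 ft^2 = 0.1123 * 0.09290304 = 0.010433011 m^2. Combine: 8.5068709e-06 m^3 / 0.010433011 m^2 = 0.0008153802 m. 1 micron = 1e-06 m, so 0.0008153802 m = 0.0008153802 / 1e-06 = 815.3802 micron ≈ 815.4 micron (4 s.f.).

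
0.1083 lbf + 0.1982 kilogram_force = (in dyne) 1 lbf = 4.4482216 N, so 0.1083 lbf = 0.1083 * 4.4482216 = 0.4817424 N. 1 kilogram_force = 9.80665 N, so 0.1982 kilogram_force = 0.1982 * 9.80665 = 1.943678 N. Sum: 0.4817424 + 1.943678 = 2.4254204 N. 1 dyne = 1e-05 N, so 2.4254204 N = 2.4254204 / 1e-05 = 242542.04 dyne ≈ 2.425e+05 dyne (4 s.f.). Final answer: 2.425e+05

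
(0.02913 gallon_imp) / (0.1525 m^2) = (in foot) 0.002849. Check: 1 gallon_imp = 0.00454609 m^3, so 0.02913 gallon_imp = 0.02913 * 0.00454609 = 0.0001324276 m^3. 0.1525 m^2 is already in m^2. Combine: 0.0001324276 m^3 / 0.1525 m^2 = 0.00086837772 m. 1 foot = 0.3048 m, so 0.00086837772 m = 0.00086837772 / 0.3048 = 0.0028490083 foot ≈ 0.002849 foot (4 s.f.).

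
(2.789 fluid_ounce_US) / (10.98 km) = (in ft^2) 1 fluid_ounce_US = 2.957353e-05 m^3, so 2.789 fluid_ounce_US = 2.789 * 2.957353e-05 = 8.2480574e-05 m^3. 1 km = 1000 m, so 10.98 km = 10.98 * 1000 = 10980 m. Combine: 8.2480574e-05 m^3 / 10980 m = 7.511892e-09 m^2. 1 ft^2 = 0.09290304 m^2, so 7.511892e-09 m^2 = 7.511892e-09 / 0.09290304 = 8.0857332e-08 ft^2 ≈ 8.086e-08 ft^2 (4 s.f.). Final answer: 8.086e-08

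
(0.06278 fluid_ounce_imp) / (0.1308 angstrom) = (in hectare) 1 fluid_ounce_imp = 2.8413063e-05 m^3, so 0.06278 fluid_ounce_imp = 0.06278 * 2.8413063e-05 = 1.7837721e-06 m^3. 1 angstrom = 1e-10 m, so 0.1308 angstrom = 0.1308 * 1e-10 = 1.308e-11 m. Combine: 1.7837721e-06 m^3 / 1.308e-11 m = 136374.01 m^2. 1 hectare = 10000 m^2, so 136374.01 m^2 = 136374.01 / 10000 = 13.637401 hectare ≈ 13.64 hectare (4 s.f.). Final answer: 13.64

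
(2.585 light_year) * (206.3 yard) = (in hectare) 1 light_year = 9.4607305e+15 m, so 2.585 light_year = 2.585 * 9.4607305e+15 = 2.4455988e+16 m. 1 yard = 0.9144 m, so 206.3 yard = 206.3 * 0.9144 = 188.64072 m. Combine: 2.4455988e+16 m * 188.64072 m = 4.6133952e+18 m^2. 1 hectare = 10000 m^2, so 4.6133952e+18 m^2 = 4.6133952e+18 / 10000 = 4.6133952e+14 hectare ≈ 4.613e+14 hectare (4 s.f.). Final answer: 4.613e+14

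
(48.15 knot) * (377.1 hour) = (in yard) 1 knot = 0.51444444 m/s, so 48.15 knot = 48.15 * 0.51444444 = 24.7705 m/s. 1 hour = 3600 s, so 377.1 hour = 377.1 * 3600 = 1357560 s. Combine: 24.7705 m/s * 1357560 s = 33627440 m. 1 yard = 0.9144 m, so 33627440 m = 33627440 / 0.9144 = 36775416 yard ≈ 3.678e+07 yard (4 s.f.). Final answer: 3.678e+07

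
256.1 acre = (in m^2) 1.036e+06. Check: 1 acre = 4046.8564 m^2, so 256.1 acre = 256.1 * 4046.8564 = 1036399.9 m^2. Result: 1036399.9 m^2 ≈ 1.036e+06 m^2 (4 s.f.).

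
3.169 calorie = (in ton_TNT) 1 calorie = 4.184 J, so 3.169 calorie = 3.169 * 4.184 = 13.259096 J. 1 ton_TNT = 4.184e+09 J, so 13.259096 J = 13.259096 / 4.184e+09 = 3.169e-09 ton_TNT. Final answer: 3.169e-09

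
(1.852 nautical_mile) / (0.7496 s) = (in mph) 1 nautical_mile = 1852 m, so 1.852 nautical_mile = 1.852 * 1852 = 3429.904 m. 0.7496 s is already in s. Combine: 3429.904 m / 0.7496 s = 4575.6457 m/s. 1 mph = 0.44704 m/s, so 4575.6457 m/s = 4575.6457 / 0.44704 = 10235.428 mph ≈ 1.024e+04 mph (4 s.f.). Final answer: 1.024e+04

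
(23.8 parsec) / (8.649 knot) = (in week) 2.729e+11. Check: 1 parsec = 3.0856776e+16 m, so 23.8 parsec = 23.8 * 3.0856776e+16 = 7.3439126e+17 m. 1 knot = 0.51444444 m/s, so 8.649 knot = 8.649 * 0.51444444 = 4.44943 m/s. Combine: 7.3439126e+17 m / 4.44943 m/s = 1.6505289e+17 s. 1 week = 604800 s, so 1.6505289e+17 s = 1.6505289e+17 / 604800 = 2.729049e+11 week ≈ 2.729e+11 week (4 s.f.).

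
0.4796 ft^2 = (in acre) 1 ft^2 = 0.09290304 m^2, so 0.4796 ft^2 = 0.4796 * 0.09290304 = 0.044556298 m^2. 1 acre = 4046.8564 m^2, so 0.044556298 m^2 = 0.044556298 / 4046.8564 = 1.1010101e-05 acre ≈ 1.101e-05 acre (4 s.f.). Final answer: 1.101e-05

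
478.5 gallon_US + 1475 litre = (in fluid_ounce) 1 gallon_US = 0.0037854118 m^3, so 478.5 gallon_US = 478.5 * 0.0037854118 = 1.8113195 m^3. 1 litre = 0.001 m^3, so 1475 litre = 1475 * 0.001 = 1.475 m^3. Sum: 1.8113195 + 1.475 = 3.2863195 m^3. 1 fluid_ounce = 2.957353e-05 m^3, so 3.2863195 m^3 = 3.2863195 / 2.957353e-05 = 111123.68 fluid_ounce ≈ 1.111e+05 fluid_ounce (4 s.f.). Final answer: 1.111e+05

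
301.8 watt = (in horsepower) 301.8 watt = 301.8 W. 1 horsepower = 745.69987 W, so 301.8 W = 301.8 / 745.69987 = 0.40472047 horsepower ≈ 0.4047 horsepower (4 s.f.). Final answer: 0.4047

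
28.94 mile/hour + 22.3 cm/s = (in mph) 1 mile/hour = 0.44704 m/s, so 28.94 mile/hour = 28.94 * 0.44704 = 12.937338 m/s. 1 cm/s = 0.01 m/s, so 22.3 cm/s = 22.3 * 0.01 = 0.223 m/s. Sum: 12.937338 + 0.223 = 13.160338 m/s. 1 mph = 0.44704 m/s, so 13.160338 m/s = 13.160338 / 0.44704 = 29.438837 mph ≈ 29.44 mph (4 s.f.). Final answer: 29.44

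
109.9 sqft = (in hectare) 1 sqft = 0.09290304 m^2, so 109.9 sqft = 109.9 * 0.09290304 = 10.210044 m^2. 1 hectare = 10000 m^2, so 10.210044 m^2 = 10.210044 / 10000 = 0.0010210044 hectare ≈ 0.001021 hectare (4 s.f.). Final answer: 0.001021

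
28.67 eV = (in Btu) 1 eV = 1.6021766e-19 J, so 28.67 eV = 28.67 * 1.6021766e-19 = 4.5934404e-18 J. 1 Btu = 1055.0559 J, so 4.5934404e-18 J = 4.5934404e-18 / 1055.0559 = 4.3537415e-21 Btu ≈ 4.354e-21 Btu (4 s.f.). Final answer: 4.354e-21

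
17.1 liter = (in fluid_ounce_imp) 601.8. Check: 1 liter = 0.001 m^3, so 17.1 liter = 17.1 * 0.001 = 0.0171 m^3. 1 fluid_ounce_imp = 2.8413063e-05 m^3, so 0.0171 m^3 = 0.0171 / 2.8413063e-05 = 601.83586 fluid_ounce_imp ≈ 601.8 fluid_ounce_imp (4 s.f.).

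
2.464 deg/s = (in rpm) 1 deg/s = 0.017453293 rad/s, so 2.464 deg/s = 2.464 * 0.017453293 = 0.043004913 rad/s. 1 rpm = 0.10471976 rad/s, so 0.043004913 rad/s = 0.043004913 / 0.10471976 = 0.41066667 rpm ≈ 0.4107 rpm (4 s.f.). Final answer: 0.4107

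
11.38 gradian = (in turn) 1 gradian = 0.015707963 rad, so 11.38 gradian = 11.38 * 0.015707963 = 0.17875662 rad. 1 turn = 6.2831853 rad, so 0.17875662 rad = 0.17875662 / 6.2831853 = 0.02845 turn. Final answer: 0.02845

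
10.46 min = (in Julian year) 1 min = 60 s, so 10.46 min = 10.46 * 60 = 627.6 s. 1 Julian year = 31557600 s, so 627.6 s = 627.6 / 31557600 = 1.9887444e-05 Julian year ≈ 1.989e-05 Julian year (4 s.f.). Final answer: 1.989e-05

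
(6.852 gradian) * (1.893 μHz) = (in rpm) 1.946e-06. Check: 1 gradian = 0.015707963 rad, so 6.852 gradian = 6.852 * 0.015707963 = 0.10763096 rad. 1 μHz = 1e-06 Hz, so 1.893 μHz = 1.893 * 1e-06 = 1.893e-06 Hz. Combine: 0.10763096 rad * 1.893e-06 Hz = 2.0374542e-07 rad/s. 1 rpm = 0.10471976 rad/s, so 2.0374542e-07 rad/s = 2.0374542e-07 / 0.10471976 = 1.9456254e-06 rpm ≈ 1.946e-06 rpm (4 s.f.).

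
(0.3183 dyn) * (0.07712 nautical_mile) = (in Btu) 1 dyn = 1e-05 N, so 0.3183 dyn = 0.3183 * 1e-05 = 3.183e-06 N. 1 nautical_mile = 1852 m, so 0.07712 nautical_mile = 0.07712 * 1852 = 142.82624 m. Combine: 3.183e-06 N * 142.82624 m = 0.00045461592 J. 1 Btu = 1055.0559 J, so 0.00045461592 J = 0.00045461592 / 1055.0559 = 4.3089275e-07 Btu ≈ 4.309e-07 Btu (4 s.f.). Final answer: 4.309e-07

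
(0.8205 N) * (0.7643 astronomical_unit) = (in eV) 0.8205 N is already in N. 1 astronomical_unit = 1.4959787e+11 m, so 0.7643 astronomical_unit = 0.7643 * 1.4959787e+11 = 1.1433765e+11 m. Combine: 0.8205 N * 1.1433765e+11 m = 9.3814044e+10 J. 1 eV = 1.6021766e-19 J, so 9.3814044e+10 J = 9.3814044e+10 / 1.6021766e-19 = 5.8554121e+29 eV ≈ 5.855e+29 eV (4 s.f.). Final answer: 5.855e+29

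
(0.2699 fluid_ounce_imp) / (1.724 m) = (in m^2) 4.448e-06. Check: 1 fluid_ounce_imp = 2.8413063e-05 m^3, so 0.2699 fluid_ounce_imp = 0.2699 * 2.8413063e-05 = 7.6686856e-06 m^3. 1.724 m is already in m. Combine: 7.6686856e-06 m^3 / 1.724 m = 4.4481935e-06 m^2. Result: 4.4481935e-06 m^2 ≈ 4.448e-06 m^2 (4 s.f.).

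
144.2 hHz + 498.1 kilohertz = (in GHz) 1 hHz = 100 Hz, so 144.2 hHz = 144.2 * 100 = 14420 Hz. 1 kilohertz = 1000 Hz, so 498.1 kilohertz = 498.1 * 1000 = 498100 Hz. Sum: 14420 + 498100 = 512520 Hz. 1 GHz = 1e+09 Hz, so 512520 Hz = 512520 / 1e+09 = 0.00051252 GHz ≈ 0.0005125 GHz (4 s.f.). Final answer: 0.0005125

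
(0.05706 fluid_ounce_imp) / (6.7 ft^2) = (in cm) 0.0002605. Check: 1 fluid_ounce_imp = 2.8413063e-05 m^3, so 0.05706 fluid_ounce_imp = 0.05706 * 2.8413063e-05 = 1.6212493e-06 m^3. 1 ft^2 = 0.09290304 m^2, so 6.7 ft^2 = 6.7 * 0.09290304 = 0.62245037 m^2. Combine: 1.6212493e-06 m^3 / 0.62245037 m^2 = 2.6046243e-06 m. 1 cm = 0.01 m, so 2.6046243e-06 m = 2.6046243e-06 / 0.01 = 0.00026046243 cm ≈ 0.0002605 cm (4 s.f.).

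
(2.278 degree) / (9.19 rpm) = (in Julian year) 1 degree = 0.017453293 rad, so 2.278 degree = 2.278 * 0.017453293 = 0.0397586 rad. 1 rpm = 0.10471976 rad/s, so 9.19 rpm = 9.19 * 0.10471976 = 0.96237455 rad/s. Combine: 0.0397586 rad / 0.96237455 rad/s = 0.041313021 s. 1 Julian year = 31557600 s, so 0.041313021 s = 0.041313021 / 31557600 = 1.3091306e-09 Julian year ≈ 1.309e-09 Julian year (4 s.f.). Final answer: 1.309e-09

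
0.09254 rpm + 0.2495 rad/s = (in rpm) 2.475. Check: 1 rpm = 0.10471976 rad/s, so 0.09254 rpm = 0.09254 * 0.10471976 = 0.0096907661 rad/s. 0.2495 rad/s is already in rad/s. Sum: 0.0096907661 + 0.2495 = 0.25919077 rad/s. 1 rpm = 0.10471976 rad/s, so 0.25919077 rad/s = 0.25919077 / 0.10471976 = 2.4750895 rpm ≈ 2.475 rpm (4 s.f.).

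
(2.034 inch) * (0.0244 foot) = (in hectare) 1 inch = 0.0254 m, so 2.034 inch = 2.034 * 0.0254 = 0.0516636 m. 1 foot = 0.3048 m, so 0.0244 foot = 0.0244 * 0.3048 = 0.00743712 m. Combine: 0.0516636 m * 0.00743712 m = 0.00038422839 m^2. 1 hectare = 10000 m^2, so 0.00038422839 m^2 = 0.00038422839 / 10000 = 3.8422839e-08 hectare ≈ 3.842e-08 hectare (4 s.f.). Final answer: 3.842e-08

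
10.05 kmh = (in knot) 5.427. Check: 1 kmh = 0.27777778 m/s, so 10.05 kmh = 10.05 * 0.27777778 = 2.7916667 m/s. 1 knot = 0.51444444 m/s, so 2.7916667 m/s = 2.7916667 / 0.51444444 = 5.4265659 knot ≈ 5.427 knot (4 s.f.).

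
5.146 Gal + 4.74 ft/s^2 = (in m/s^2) 1.496. Check: 1 Gal = 0.01 m/s^2, so 5.146 Gal = 5.146 * 0.01 = 0.05146 m/s^2. 1 ft/s^2 = 0.3048 m/s^2, so 4.74 ft/s^2 = 4.74 * 0.3048 = 1.444752 m/s^2. Sum: 0.05146 + 1.444752 = 1.496212 m/s^2. Result: 1.496212 m/s^2 ≈ 1.496 m/s^2 (4 s.f.).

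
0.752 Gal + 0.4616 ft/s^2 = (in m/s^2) 0.1482. Check: 1 Gal = 0.01 m/s^2, so 0.752 Gal = 0.752 * 0.01 = 0.00752 m/s^2. 1 ft/s^2 = 0.3048 m/s^2, so 0.4616 ft/s^2 = 0.4616 * 0.3048 = 0.14069568 m/s^2. Sum: 0.00752 + 0.14069568 = 0.14821568 m/s^2. Result: 0.14821568 m/s^2 ≈ 0.1482 m/s^2 (4 s.f.).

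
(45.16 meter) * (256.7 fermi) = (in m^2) 1.159e-11. Check: 45.16 meter = 45.16 m. 1 fermi = 1e-15 m, so 256.7 fermi = 256.7 * 1e-15 = 2.567e-13 m. Combine: 45.16 m * 2.567e-13 m = 1.1592572e-11 m^2. Result: 1.1592572e-11 m^2 ≈ 1.159e-11 m^2 (4 s.f.).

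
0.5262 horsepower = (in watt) 392.4. Check: 1 horsepower = 745.69987 W, so 0.5262 horsepower = 0.5262 * 745.69987 = 392.38727 W. 392.38727 W = 392.38727 watt ≈ 392.4 watt (4 s.f.).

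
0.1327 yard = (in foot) 0.3981. Check: 1 yard = 0.9144 m, so 0.1327 yard = 0.1327 * 0.9144 = 0.12134088 m. 1 foot = 0.3048 m, so 0.12134088 m = 0.12134088 / 0.3048 = 0.3981 foot.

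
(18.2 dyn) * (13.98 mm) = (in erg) 1 dyn = 1e-05 N, so 18.2 dyn = 18.2 * 1e-05 = 0.000182 N. 1 mm = 0.001 m, so 13.98 mm = 13.98 * 0.001 = 0.01398 m. Combine: 0.000182 N * 0.01398 m = 2.54436e-06 J. 1 erg = 1e-07 J, so 2.54436e-06 J = 2.54436e-06 / 1e-07 = 25.4436 erg ≈ 25.44 erg (4 s.f.). Final answer: 25.44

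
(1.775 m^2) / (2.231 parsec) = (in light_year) 2.725e-33. Check: 1.775 m^2 is already in m^2. 1 parsec = 3.0856776e+16 m, so 2.231 parsec = 2.231 * 3.0856776e+16 = 6.8841467e+16 m. Combine: 1.775 m^2 / 6.8841467e+16 m = 2.5783878e-17 m. 1 light_year = 9.4607305e+15 m, so 2.5783878e-17 m = 2.5783878e-17 / 9.4607305e+15 = 2.7253581e-33 light_year ≈ 2.725e-33 light_year (4 s.f.).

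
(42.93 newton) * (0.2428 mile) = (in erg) 42.93 newton = 42.93 N. 1 mile = 1609.344 m, so 0.2428 mile = 0.2428 * 1609.344 = 390.74872 m. Combine: 42.93 N * 390.74872 m = 16774.843 J. 1 erg = 1e-07 J, so 16774.843 J = 16774.843 / 1e-07 = 1.6774843e+11 erg ≈ 1.677e+11 erg (4 s.f.). Final answer: 1.677e+11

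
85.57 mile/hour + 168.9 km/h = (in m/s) 1 mile/hour = 0.44704 m/s, so 85.57 mile/hour = 85.57 * 0.44704 = 38.253213 m/s. 1 km/h = 0.27777778 m/s, so 168.9 km/h = 168.9 * 0.27777778 = 46.916667 m/s. Sum: 38.253213 + 46.916667 = 85.169879 m/s. Result: 85.169879 m/s ≈ 85.17 m/s (4 s.f.). Final answer: 85.17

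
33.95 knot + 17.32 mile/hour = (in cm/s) 2521. Check: 1 knot = 0.51444444 m/s, so 33.95 knot = 33.95 * 0.51444444 = 17.465389 m/s. 1 mile/hour = 0.44704 m/s, so 17.32 mile/hour = 17.32 * 0.44704 = 7.7427328 m/s. Sum: 17.465389 + 7.7427328 = 25.208122 m/s. 1 cm/s = 0.01 m/s, so 25.208122 m/s = 25.208122 / 0.01 = 2520.8122 cm/s ≈ 2521 cm/s (4 s.f.).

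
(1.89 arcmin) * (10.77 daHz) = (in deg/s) 1 arcmin = 0.00029088821 rad, so 1.89 arcmin = 1.89 * 0.00029088821 = 0.00054977871 rad. 1 daHz = 10 Hz, so 10.77 daHz = 10.77 * 10 = 107.7 Hz. Combine: 0.00054977871 rad * 107.7 Hz = 0.059211168 rad/s. 1 deg/s = 0.017453293 rad/s, so 0.059211168 rad/s = 0.059211168 / 0.017453293 = 3.39255 deg/s ≈ 3.393 deg/s (4 s.f.). Final answer: 3.393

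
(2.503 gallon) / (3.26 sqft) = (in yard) 0.03421. Check: 1 gallon = 0.0037854118 m^3, so 2.503 gallon = 2.503 * 0.0037854118 = 0.0094748857 m^3. 1 sqft = 0.09290304 m^2, so 3.26 sqft = 3.26 * 0.09290304 = 0.30286391 m^2. Combine: 0.0094748857 m^3 / 0.30286391 m^2 = 0.031284301 m. 1 yard = 0.9144 m, so 0.031284301 m = 0.031284301 / 0.9144 = 0.034212927 yard ≈ 0.03421 yard (4 s.f.).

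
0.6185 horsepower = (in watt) 1 horsepower = 745.69987 W, so 0.6185 horsepower = 0.6185 * 745.69987 = 461.21537 W. 461.21537 W = 461.21537 watt ≈ 461.2 watt (4 s.f.). Final answer: 461.2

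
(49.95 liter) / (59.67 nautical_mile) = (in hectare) 1 liter = 0.001 m^3, so 49.95 liter = 49.95 * 0.001 = 0.04995 m^3. 1 nautical_mile = 1852 m, so 59.67 nautical_mile = 59.67 * 1852 = 110508.84 m. Combine: 0.04995 m^3 / 110508.84 m = 4.5200004e-07 m^2. 1 hectare = 10000 m^2, so 4.5200004e-07 m^2 = 4.5200004e-07 / 10000 = 4.5200004e-11 hectare ≈ 4.52e-11 hectare (4 s.f.). Final answer: 4.52e-11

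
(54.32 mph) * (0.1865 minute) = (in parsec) 8.806e-15. Check: 1 mph = 0.44704 m/s, so 54.32 mph = 54.32 * 0.44704 = 24.283213 m/s. 1 minute = 60 s, so 0.1865 minute = 0.1865 * 60 = 11.19 s. Combine: 24.283213 m/s * 11.19 s = 271.72915 m. 1 parsec = 3.0856776e+16 m, so 271.72915 m = 271.72915 / 3.0856776e+16 = 8.8061421e-15 parsec ≈ 8.806e-15 parsec (4 s.f.).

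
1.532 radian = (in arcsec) 3.16e+05. Check: 1.532 radian = 1.532 rad. 1 arcsec = 4.8481368e-06 rad, so 1.532 rad = 1.532 / 4.8481368e-06 = 315997.68 arcsec ≈ 3.16e+05 arcsec (4 s.f.).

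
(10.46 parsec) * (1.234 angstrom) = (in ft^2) 4.287e+08. Check: 1 parsec = 3.0856776e+16 m, so 10.46 parsec = 10.46 * 3.0856776e+16 = 3.2276188e+17 m. 1 angstrom = 1e-10 m, so 1.234 angstrom = 1.234 * 1e-10 = 1.234e-10 m. Combine: 3.2276188e+17 m * 1.234e-10 m = 39828815 m^2. 1 ft^2 = 0.09290304 m^2, so 39828815 m^2 = 39828815 / 0.09290304 = 4.287138e+08 ft^2 ≈ 4.287e+08 ft^2 (4 s.f.).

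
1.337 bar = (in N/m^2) 1.337e+05. Check: 1 bar = 100000 Pa, so 1.337 bar = 1.337 * 100000 = 133700 Pa. 133700 Pa = 133700 N/m^2 ≈ 1.337e+05 N/m^2 (4 s.f.).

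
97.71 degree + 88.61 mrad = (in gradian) 1 degree = 0.017453293 rad, so 97.71 degree = 97.71 * 0.017453293 = 1.7053612 rad. 1 mrad = 0.001 rad, so 88.61 mrad = 88.61 * 0.001 = 0.08861 rad. Sum: 1.7053612 + 0.08861 = 1.7939712 rad. 1 gradian = 0.015707963 rad, so 1.7939712 rad = 1.7939712 / 0.015707963 = 114.20775 gradian ≈ 114.2 gradian (4 s.f.). Final answer: 114.2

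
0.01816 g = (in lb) 4.004e-05. Check: 1 g = 0.001 kg, so 0.01816 g = 0.01816 * 0.001 = 1.816e-05 kg. 1 lb = 0.45359237 kg, so 1.816e-05 kg = 1.816e-05 / 0.45359237 = 4.0035947e-05 lb ≈ 4.004e-05 lb (4 s.f.).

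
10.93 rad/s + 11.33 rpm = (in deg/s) 10.93 rad/s is already in rad/s. 1 rpm = 0.10471976 rad/s, so 11.33 rpm = 11.33 * 0.10471976 = 1.1864748 rad/s. Sum: 10.93 + 1.1864748 = 12.116475 rad/s. 1 deg/s = 0.017453293 rad/s, so 12.116475 rad/s = 12.116475 / 0.017453293 = 694.22287 deg/s ≈ 694.2 deg/s (4 s.f.). Final answer: 694.2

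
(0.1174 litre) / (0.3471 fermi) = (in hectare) 1 litre = 0.001 m^3, so 0.1174 litre = 0.1174 * 0.001 = 0.0001174 m^3. 1 fermi = 1e-15 m, so 0.3471 fermi = 0.3471 * 1e-15 = 3.471e-16 m. Combine: 0.0001174 m^3 / 3.471e-16 m = 3.3823106e+11 m^2. 1 hectare = 10000 m^2, so 3.3823106e+11 m^2 = 3.3823106e+11 / 10000 = 33823106 hectare ≈ 3.382e+07 hectare (4 s.f.). Final answer: 3.382e+07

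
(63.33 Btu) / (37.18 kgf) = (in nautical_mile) 0.09895. Check: 1 Btu = 1055.0559 J, so 63.33 Btu = 63.33 * 1055.0559 = 66816.687 J. 1 kgf = 9.80665 N, so 37.18 kgf = 37.18 * 9.80665 = 364.61125 N. Combine: 66816.687 J / 364.61125 N = 183.2546 m. 1 nautical_mile = 1852 m, so 183.2546 m = 183.2546 / 1852 = 0.098949566 nautical_mile ≈ 0.09895 nautical_mile (4 s.f.).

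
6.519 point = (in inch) 0.09054. Check: 1 point = 0.00035277778 m, so 6.519 point = 6.519 * 0.00035277778 = 0.0022997583 m. 1 inch = 0.0254 m, so 0.0022997583 m = 0.0022997583 / 0.0254 = 0.090541667 inch ≈ 0.09054 inch (4 s.f.).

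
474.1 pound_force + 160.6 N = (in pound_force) 510.2. Check: 1 pound_force = 4.4482216 N, so 474.1 pound_force = 474.1 * 4.4482216 = 2108.9019 N. 160.6 N is already in N. Sum: 2108.9019 + 160.6 = 2269.5019 N. 1 pound_force = 4.4482216 N, so 2269.5019 N = 2269.5019 / 4.4482216 = 510.20432 pound_force ≈ 510.2 pound_force (4 s.f.).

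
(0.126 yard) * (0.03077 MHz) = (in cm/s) 1 yard = 0.9144 m, so 0.126 yard = 0.126 * 0.9144 = 0.1152144 m. 1 MHz = 1000000 Hz, so 0.03077 MHz = 0.03077 * 1000000 = 30770 Hz. Combine: 0.1152144 m * 30770 Hz = 3545.1471 m/s. 1 cm/s = 0.01 m/s, so 3545.1471 m/s = 3545.1471 / 0.01 = 354514.71 cm/s ≈ 3.545e+05 cm/s (4 s.f.). Final answer: 3.545e+05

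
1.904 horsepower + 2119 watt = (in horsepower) 1 horsepower = 745.69987 W, so 1.904 horsepower = 1.904 * 745.69987 = 1419.8126 W. 2119 watt = 2119 W. Sum: 1419.8126 + 2119 = 3538.8126 W. 1 horsepower = 745.69987 W, so 3538.8126 W = 3538.8126 / 745.69987 = 4.7456258 horsepower ≈ 4.746 horsepower (4 s.f.). Final answer: 4.746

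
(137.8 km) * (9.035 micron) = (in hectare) 0.0001245. Check: 1 km = 1000 m, so 137.8 km = 137.8 * 1000 = 137800 m. 1 micron = 1e-06 m, so 9.035 micron = 9.035 * 1e-06 = 9.035e-06 m. Combine: 137800 m * 9.035e-06 m = 1.245023 m^2. 1 hectare = 10000 m^2, so 1.245023 m^2 = 1.245023 / 10000 = 0.0001245023 hectare ≈ 0.0001245 hectare (4 s.f.).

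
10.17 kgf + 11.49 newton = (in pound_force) 1 kgf = 9.80665 N, so 10.17 kgf = 10.17 * 9.80665 = 99.73363 N. 11.49 newton = 11.49 N. Sum: 99.73363 + 11.49 = 111.22363 N. 1 pound_force = 4.4482216 N, so 111.22363 N = 111.22363 / 4.4482216 = 25.004067 pound_force ≈ 25 pound_force (4 s.f.). Final answer: 25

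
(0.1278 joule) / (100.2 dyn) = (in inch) 0.1278 joule = 0.1278 J. 1 dyn = 1e-05 N, so 100.2 dyn = 100.2 * 1e-05 = 0.001002 N. Combine: 0.1278 J / 0.001002 N = 127.54491 m. 1 inch = 0.0254 m, so 127.54491 m = 127.54491 / 0.0254 = 5021.4532 inch ≈ 5021 inch (4 s.f.). Final answer: 5021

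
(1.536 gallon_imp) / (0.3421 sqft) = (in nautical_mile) 1 gallon_imp = 0.00454609 m^3, so 1.536 gallon_imp = 1.536 * 0.00454609 = 0.0069827942 m^3. 1 sqft = 0.09290304 m^2, so 0.3421 sqft = 0.3421 * 0.09290304 = 0.03178213 m^2. Combine: 0.0069827942 m^3 / 0.03178213 m^2 = 0.21970819 m. 1 nautical_mile = 1852 m, so 0.21970819 m = 0.21970819 / 1852 = 0.00011863293 nautical_mile ≈ 0.0001186 nautical_mile (4 s.f.). Final answer: 0.0001186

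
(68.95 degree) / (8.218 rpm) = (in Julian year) 4.431e-08. Check: 1 degree = 0.017453293 rad, so 68.95 degree = 68.95 * 0.017453293 = 1.2034045 rad. 1 rpm = 0.10471976 rad/s, so 8.218 rpm = 8.218 * 0.10471976 = 0.86058695 rad/s. Combine: 1.2034045 rad / 0.86058695 rad/s = 1.3983532 s. 1 Julian year = 31557600 s, so 1.3983532 s = 1.3983532 / 31557600 = 4.4311139e-08 Julian year ≈ 4.431e-08 Julian year (4 s.f.).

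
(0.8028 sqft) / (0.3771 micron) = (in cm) 1 sqft = 0.09290304 m^2, so 0.8028 sqft = 0.8028 * 0.09290304 = 0.074582561 m^2. 1 micron = 1e-06 m, so 0.3771 micron = 0.3771 * 1e-06 = 3.771e-07 m. Combine: 0.074582561 m^2 / 3.771e-07 m = 197779.26 m. 1 cm = 0.01 m, so 197779.26 m = 197779.26 / 0.01 = 19777926 cm ≈ 1.978e+07 cm (4 s.f.). Final answer: 1.978e+07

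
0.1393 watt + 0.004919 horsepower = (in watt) 3.807. Check: 0.1393 watt = 0.1393 W. 1 horsepower = 745.69987 W, so 0.004919 horsepower = 0.004919 * 745.69987 = 3.6680977 W. Sum: 0.1393 + 3.6680977 = 3.8073977 W. 3.8073977 W = 3.8073977 watt ≈ 3.807 watt (4 s.f.).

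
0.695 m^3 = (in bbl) 1 bbl = 0.15898729 m^3, so 0.695 m^3 = 0.695 / 0.15898729 = 4.3714185 bbl ≈ 4.371 bbl (4 s.f.). Final answer: 4.371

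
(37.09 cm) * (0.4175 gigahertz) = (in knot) 1 cm = 0.01 m, so 37.09 cm = 37.09 * 0.01 = 0.3709 m. 1 gigahertz = 1e+09 Hz, so 0.4175 gigahertz = 0.4175 * 1e+09 = 4.175e+08 Hz. Combine: 0.3709 m * 4.175e+08 Hz = 1.5485075e+08 m/s. 1 knot = 0.51444444 m/s, so 1.5485075e+08 m/s = 1.5485075e+08 / 0.51444444 = 3.0100578e+08 knot ≈ 3.01e+08 knot (4 s.f.). Final answer: 3.01e+08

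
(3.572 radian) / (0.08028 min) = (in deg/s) 42.49. Check: 3.572 radian = 3.572 rad. 1 min = 60 s, so 0.08028 min = 0.08028 * 60 = 4.8168 s. Combine: 3.572 rad / 4.8168 s = 0.74157117 rad/s. 1 deg/s = 0.017453293 rad/s, so 0.74157117 rad/s = 0.74157117 / 0.017453293 = 42.488898 deg/s ≈ 42.49 deg/s (4 s.f.).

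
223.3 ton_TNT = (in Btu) 1 ton_TNT = 4.184e+09 J, so 223.3 ton_TNT = 223.3 * 4.184e+09 = 9.342872e+11 J. 1 Btu = 1055.0559 J, so 9.342872e+11 J = 9.342872e+11 / 1055.0559 = 8.855334e+08 Btu ≈ 8.855e+08 Btu (4 s.f.). Final answer: 8.855e+08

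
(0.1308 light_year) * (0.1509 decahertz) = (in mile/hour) 4.177e+15. Check: 1 light_year = 9.4607305e+15 m, so 0.1308 light_year = 0.1308 * 9.4607305e+15 = 1.2374635e+15 m. 1 decahertz = 10 Hz, so 0.1509 decahertz = 0.1509 * 10 = 1.509 Hz. Combine: 1.2374635e+15 m * 1.509 Hz = 1.8673325e+15 m/s. 1 mile/hour = 0.44704 m/s, so 1.8673325e+15 m/s = 1.8673325e+15 / 0.44704 = 4.1771038e+15 mile/hour ≈ 4.177e+15 mile/hour (4 s.f.).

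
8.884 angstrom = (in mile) 1 angstrom = 1e-10 m, so 8.884 angstrom = 8.884 * 1e-10 = 8.884e-10 m. 1 mile = 1609.344 m, so 8.884e-10 m = 8.884e-10 / 1609.344 = 5.5202617e-13 mile ≈ 5.52e-13 mile (4 s.f.). Final answer: 5.52e-13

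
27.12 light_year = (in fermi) 1 light_year = 9.4607305e+15 m, so 27.12 light_year = 27.12 * 9.4607305e+15 = 2.5657501e+17 m. 1 fermi = 1e-15 m, so 2.5657501e+17 m = 2.5657501e+17 / 1e-15 = 2.5657501e+32 fermi ≈ 2.566e+32 fermi (4 s.f.). Final answer: 2.566e+32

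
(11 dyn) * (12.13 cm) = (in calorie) 3.189e-06. Check: 1 dyn = 1e-05 N, so 11 dyn = 11 * 1e-05 = 0.00011 N. 1 cm = 0.01 m, so 12.13 cm = 12.13 * 0.01 = 0.1213 m. Combine: 0.00011 N * 0.1213 m = 1.3343e-05 J. 1 calorie = 4.184 J, so 1.3343e-05 J = 1.3343e-05 / 4.184 = 3.1890535e-06 calorie ≈ 3.189e-06 calorie (4 s.f.).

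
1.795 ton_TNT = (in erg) 7.51e+16. Check: 1 ton_TNT = 4.184e+09 J, so 1.795 ton_TNT = 1.795 * 4.184e+09 = 7.51028e+09 J. 1 erg = 1e-07 J, so 7.51028e+09 J = 7.51028e+09 / 1e-07 = 7.51028e+16 erg ≈ 7.51e+16 erg (4 s.f.).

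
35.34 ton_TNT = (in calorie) 3.534e+10. Check: 1 ton_TNT = 4.184e+09 J, so 35.34 ton_TNT = 35.34 * 4.184e+09 = 1.4786256e+11 J. 1 calorie = 4.184 J, so 1.4786256e+11 J = 1.4786256e+11 / 4.184 = 3.534e+10 calorie.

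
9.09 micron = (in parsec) 2.946e-22. Check: 1 micron = 1e-06 m, so 9.09 micron = 9.09 * 1e-06 = 9.09e-06 m. 1 parsec = 3.0856776e+16 m, so 9.09e-06 m = 9.09e-06 / 3.0856776e+16 = 2.9458684e-22 parsec ≈ 2.946e-22 parsec (4 s.f.).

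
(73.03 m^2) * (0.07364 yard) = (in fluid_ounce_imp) 73.03 m^2 is already in m^2. 1 yard = 0.9144 m, so 0.07364 yard = 0.07364 * 0.9144 = 0.067336416 m. Combine: 73.03 m^2 * 0.067336416 m = 4.9175785 m^3. 1 fluid_ounce_imp = 2.8413063e-05 m^3, so 4.9175785 m^3 = 4.9175785 / 2.8413063e-05 = 173074.57 fluid_ounce_imp ≈ 1.731e+05 fluid_ounce_imp (4 s.f.). Final answer: 1.731e+05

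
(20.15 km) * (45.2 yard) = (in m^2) 1 km = 1000 m, so 20.15 km = 20.15 * 1000 = 20150 m. 1 yard = 0.9144 m, so 45.2 yard = 45.2 * 0.9144 = 41.33088 m. Combine: 20150 m * 41.33088 m = 832817.23 m^2. Result: 832817.23 m^2 ≈ 8.328e+05 m^2 (4 s.f.). Final answer: 8.328e+05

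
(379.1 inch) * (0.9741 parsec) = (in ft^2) 1 inch = 0.0254 m, so 379.1 inch = 379.1 * 0.0254 = 9.62914 m. 1 parsec = 3.0856776e+16 m, so 0.9741 parsec = 0.9741 * 3.0856776e+16 = 3.0057585e+16 m. Combine: 9.62914 m * 3.0057585e+16 m = 2.894287e+17 m^2. 1 ft^2 = 0.09290304 m^2, so 2.894287e+17 m^2 = 2.894287e+17 / 0.09290304 = 3.1153846e+18 ft^2 ≈ 3.115e+18 ft^2 (4 s.f.). Final answer: 3.115e+18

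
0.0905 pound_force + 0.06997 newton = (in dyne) 4.725e+04. Check: 1 pound_force = 4.4482216 N, so 0.0905 pound_force = 0.0905 * 4.4482216 = 0.40256406 N. 0.06997 newton = 0.06997 N. Sum: 0.40256406 + 0.06997 = 0.47253406 N. 1 dyne = 1e-05 N, so 0.47253406 N = 0.47253406 / 1e-05 = 47253.406 dyne ≈ 4.725e+04 dyne (4 s.f.).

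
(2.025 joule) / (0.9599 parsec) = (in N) 2.025 joule = 2.025 J. 1 parsec = 3.0856776e+16 m, so 0.9599 parsec = 0.9599 * 3.0856776e+16 = 2.9619419e+16 m. Combine: 2.025 J / 2.9619419e+16 m = 6.836731e-17 N. Result: 6.836731e-17 N ≈ 6.837e-17 N (4 s.f.). Final answer: 6.837e-17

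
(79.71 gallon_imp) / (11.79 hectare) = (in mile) 1.91e-09. Check: 1 gallon_imp = 0.00454609 m^3, so 79.71 gallon_imp = 79.71 * 0.00454609 = 0.36236883 m^3. 1 hectare = 10000 m^2, so 11.79 hectare = 11.79 * 10000 = 117900 m^2. Combine: 0.36236883 m^3 / 117900 m^2 = 3.073527e-06 m. 1 mile = 1609.344 m, so 3.073527e-06 m = 3.073527e-06 / 1609.344 = 1.9098011e-09 mile ≈ 1.91e-09 mile (4 s.f.).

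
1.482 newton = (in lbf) 1.482 newton = 1.482 N. 1 lbf = 4.4482216 N, so 1.482 N = 1.482 / 4.4482216 = 0.33316685 lbf ≈ 0.3332 lbf (4 s.f.). Final answer: 0.3332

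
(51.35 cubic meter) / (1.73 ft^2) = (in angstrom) 3.195e+12. Check: 51.35 cubic meter = 51.35 m^3. 1 ft^2 = 0.09290304 m^2, so 1.73 ft^2 = 1.73 * 0.09290304 = 0.16072226 m^2. Combine: 51.35 m^3 / 0.16072226 m^2 = 319.49526 m. 1 angstrom = 1e-10 m, so 319.49526 m = 319.49526 / 1e-10 = 3.1949526e+12 angstrom ≈ 3.195e+12 angstrom (4 s.f.).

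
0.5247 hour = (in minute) 31.48. Check: 1 hour = 3600 s, so 0.5247 hour = 0.5247 * 3600 = 1888.92 s. 1 minute = 60 s, so 1888.92 s = 1888.92 / 60 = 31.482 minute ≈ 31.48 minute (4 s.f.).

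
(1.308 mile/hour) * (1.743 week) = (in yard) 1 mile/hour = 0.44704 m/s, so 1.308 mile/hour = 1.308 * 0.44704 = 0.58472832 m/s. 1 week = 604800 s, so 1.743 week = 1.743 * 604800 = 1054166.4 s. Combine: 0.58472832 m/s * 1054166.4 s = 616400.95 m. 1 yard = 0.9144 m, so 616400.95 m = 616400.95 / 0.9144 = 674104.27 yard ≈ 6.741e+05 yard (4 s.f.). Final answer: 6.741e+05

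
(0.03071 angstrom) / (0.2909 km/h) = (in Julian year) 1 angstrom = 1e-10 m, so 0.03071 angstrom = 0.03071 * 1e-10 = 3.071e-12 m. 1 km/h = 0.27777778 m/s, so 0.2909 km/h = 0.2909 * 0.27777778 = 0.080805556 m/s. Combine: 3.071e-12 m / 0.080805556 m/s = 3.8004813e-11 s. 1 Julian year = 31557600 s, so 3.8004813e-11 s = 3.8004813e-11 / 31557600 = 1.2042998e-18 Julian year ≈ 1.204e-18 Julian year (4 s.f.). Final answer: 1.204e-18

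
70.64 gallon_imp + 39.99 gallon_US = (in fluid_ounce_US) 1.598e+04. Check: 1 gallon_imp = 0.00454609 m^3, so 70.64 gallon_imp = 70.64 * 0.00454609 = 0.3211358 m^3. 1 gallon_US = 0.0037854118 m^3, so 39.99 gallon_US = 39.99 * 0.0037854118 = 0.15137862 m^3. Sum: 0.3211358 + 0.15137862 = 0.47251441 m^3. 1 fluid_ounce_US = 2.957353e-05 m^3, so 0.47251441 m^3 = 0.47251441 / 2.957353e-05 = 15977.613 fluid_ounce_US ≈ 1.598e+04 fluid_ounce_US (4 s.f.).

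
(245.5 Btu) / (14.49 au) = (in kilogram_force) 1.218e-08. Check: 1 Btu = 1055.0559 J, so 245.5 Btu = 245.5 * 1055.0559 = 259016.21 J. 1 au = 1.4959787e+11 m, so 14.49 au = 14.49 * 1.4959787e+11 = 2.1676731e+12 m. Combine: 259016.21 J / 2.1676731e+12 m = 1.1949044e-07 N. 1 kilogram_force = 9.80665 N, so 1.1949044e-07 N = 1.1949044e-07 / 9.80665 = 1.2184634e-08 kilogram_force ≈ 1.218e-08 kilogram_force (4 s.f.).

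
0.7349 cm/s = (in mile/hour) 0.01644. Check: 1 cm/s = 0.01 m/s, so 0.7349 cm/s = 0.7349 * 0.01 = 0.007349 m/s. 1 mile/hour = 0.44704 m/s, so 0.007349 m/s = 0.007349 / 0.44704 = 0.016439245 mile/hour ≈ 0.01644 mile/hour (4 s.f.).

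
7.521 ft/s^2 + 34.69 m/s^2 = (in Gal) 3698. Check: 1 ft/s^2 = 0.3048 m/s^2, so 7.521 ft/s^2 = 7.521 * 0.3048 = 2.2924008 m/s^2. 34.69 m/s^2 is already in m/s^2. Sum: 2.2924008 + 34.69 = 36.982401 m/s^2. 1 Gal = 0.01 m/s^2, so 36.982401 m/s^2 = 36.982401 / 0.01 = 3698.2401 Gal ≈ 3698 Gal (4 s.f.).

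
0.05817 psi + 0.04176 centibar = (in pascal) 1 psi = 6894.7573 Pa, so 0.05817 psi = 0.05817 * 6894.7573 = 401.06803 Pa. 1 centibar = 1000 Pa, so 0.04176 centibar = 0.04176 * 1000 = 41.76 Pa. Sum: 401.06803 + 41.76 = 442.82803 Pa. 442.82803 Pa = 442.82803 pascal ≈ 442.8 pascal (4 s.f.). Final answer: 442.8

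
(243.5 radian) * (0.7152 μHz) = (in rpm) 0.001663. Check: 243.5 radian = 243.5 rad. 1 μHz = 1e-06 Hz, so 0.7152 μHz = 0.7152 * 1e-06 = 7.152e-07 Hz. Combine: 243.5 rad * 7.152e-07 Hz = 0.0001741512 rad/s. 1 rpm = 0.10471976 rad/s, so 0.0001741512 rad/s = 0.0001741512 / 0.10471976 = 0.0016630215 rpm ≈ 0.001663 rpm (4 s.f.).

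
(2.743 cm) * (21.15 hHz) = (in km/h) 1 cm = 0.01 m, so 2.743 cm = 2.743 * 0.01 = 0.02743 m. 1 hHz = 100 Hz, so 21.15 hHz = 21.15 * 100 = 2115 Hz. Combine: 0.02743 m * 2115 Hz = 58.01445 m/s. 1 km/h = 0.27777778 m/s, so 58.01445 m/s = 58.01445 / 0.27777778 = 208.85202 km/h ≈ 208.9 km/h (4 s.f.). Final answer: 208.9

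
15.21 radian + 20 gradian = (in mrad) 15.21 radian = 15.21 rad. 1 gradian = 0.015707963 rad, so 20 gradian = 20 * 0.015707963 = 0.31415927 rad. Sum: 15.21 + 0.31415927 = 15.524159 rad. 1 mrad = 0.001 rad, so 15.524159 rad = 15.524159 / 0.001 = 15524.159 mrad ≈ 1.552e+04 mrad (4 s.f.). Final answer: 1.552e+04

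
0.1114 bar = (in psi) 1.616. Check: 1 bar = 100000 Pa, so 0.1114 bar = 0.1114 * 100000 = 11140 Pa. 1 psi = 6894.7573 Pa, so 11140 Pa = 11140 / 6894.7573 = 1.6157204 psi ≈ 1.616 psi (4 s.f.).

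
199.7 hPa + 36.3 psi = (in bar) 1 hPa = 100 Pa, so 199.7 hPa = 199.7 * 100 = 19970 Pa. 1 psi = 6894.7573 Pa, so 36.3 psi = 36.3 * 6894.7573 = 250279.69 Pa. Sum: 19970 + 250279.69 = 270249.69 Pa. 1 bar = 100000 Pa, so 270249.69 Pa = 270249.69 / 100000 = 2.7024969 bar ≈ 2.702 bar (4 s.f.). Final answer: 2.702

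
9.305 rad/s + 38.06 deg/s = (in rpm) 95.2. Check: 9.305 rad/s is already in rad/s. 1 deg/s = 0.017453293 rad/s, so 38.06 deg/s = 38.06 * 0.017453293 = 0.66427231 rad/s. Sum: 9.305 + 0.66427231 = 9.9692723 rad/s. 1 rpm = 0.10471976 rad/s, so 9.9692723 rad/s = 9.9692723 / 0.10471976 = 95.199538 rpm ≈ 95.2 rpm (4 s.f.).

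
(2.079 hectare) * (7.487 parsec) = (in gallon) 1.269e+24. Check: 1 hectare = 10000 m^2, so 2.079 hectare = 2.079 * 10000 = 20790 m^2. 1 parsec = 3.0856776e+16 m, so 7.487 parsec = 7.487 * 3.0856776e+16 = 2.3102468e+17 m. Combine: 20790 m^2 * 2.3102468e+17 m = 4.8030031e+21 m^3. 1 gallon = 0.0037854118 m^3, so 4.8030031e+21 m^3 = 4.8030031e+21 / 0.0037854118 = 1.2688192e+24 gallon ≈ 1.269e+24 gallon (4 s.f.).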